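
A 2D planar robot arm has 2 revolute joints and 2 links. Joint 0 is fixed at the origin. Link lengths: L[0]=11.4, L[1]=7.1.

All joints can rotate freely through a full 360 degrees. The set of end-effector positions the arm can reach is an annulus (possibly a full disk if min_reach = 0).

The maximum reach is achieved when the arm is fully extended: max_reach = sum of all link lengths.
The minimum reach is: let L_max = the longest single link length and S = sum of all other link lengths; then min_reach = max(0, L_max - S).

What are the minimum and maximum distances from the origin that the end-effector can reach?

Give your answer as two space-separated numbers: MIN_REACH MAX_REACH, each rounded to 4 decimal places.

Answer: 4.3000 18.5000

Derivation:
Link lengths: [11.4, 7.1]
max_reach = 11.4 + 7.1 = 18.5
L_max = max([11.4, 7.1]) = 11.4
S (sum of others) = 18.5 - 11.4 = 7.1
min_reach = max(0, 11.4 - 7.1) = max(0, 4.3) = 4.3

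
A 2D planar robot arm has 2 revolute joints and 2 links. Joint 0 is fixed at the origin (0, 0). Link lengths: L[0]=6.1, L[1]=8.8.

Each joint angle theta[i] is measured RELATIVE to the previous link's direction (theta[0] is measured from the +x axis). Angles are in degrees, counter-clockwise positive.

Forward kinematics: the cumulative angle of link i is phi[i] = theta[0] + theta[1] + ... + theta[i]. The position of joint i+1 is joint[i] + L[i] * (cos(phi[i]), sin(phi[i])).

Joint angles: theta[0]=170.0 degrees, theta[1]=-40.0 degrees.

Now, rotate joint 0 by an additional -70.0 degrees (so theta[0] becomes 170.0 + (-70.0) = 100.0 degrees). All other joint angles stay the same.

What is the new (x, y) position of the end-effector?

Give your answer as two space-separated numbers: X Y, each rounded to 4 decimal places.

joint[0] = (0.0000, 0.0000)  (base)
link 0: phi[0] = 100 = 100 deg
  cos(100 deg) = -0.1736, sin(100 deg) = 0.9848
  joint[1] = (0.0000, 0.0000) + 6.1 * (-0.1736, 0.9848) = (0.0000 + -1.0593, 0.0000 + 6.0073) = (-1.0593, 6.0073)
link 1: phi[1] = 100 + -40 = 60 deg
  cos(60 deg) = 0.5000, sin(60 deg) = 0.8660
  joint[2] = (-1.0593, 6.0073) + 8.8 * (0.5000, 0.8660) = (-1.0593 + 4.4000, 6.0073 + 7.6210) = (3.3407, 13.6284)
End effector: (3.3407, 13.6284)

Answer: 3.3407 13.6284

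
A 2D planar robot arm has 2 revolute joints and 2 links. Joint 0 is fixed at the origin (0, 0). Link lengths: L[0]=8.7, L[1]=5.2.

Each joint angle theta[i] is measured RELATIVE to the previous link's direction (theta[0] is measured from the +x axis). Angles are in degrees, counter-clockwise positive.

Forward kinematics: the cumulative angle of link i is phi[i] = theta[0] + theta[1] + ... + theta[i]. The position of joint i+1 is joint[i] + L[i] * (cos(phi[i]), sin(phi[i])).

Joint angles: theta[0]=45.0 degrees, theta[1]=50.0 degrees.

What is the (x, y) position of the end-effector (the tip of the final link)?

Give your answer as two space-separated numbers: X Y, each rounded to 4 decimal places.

Answer: 5.6986 11.3320

Derivation:
joint[0] = (0.0000, 0.0000)  (base)
link 0: phi[0] = 45 = 45 deg
  cos(45 deg) = 0.7071, sin(45 deg) = 0.7071
  joint[1] = (0.0000, 0.0000) + 8.7 * (0.7071, 0.7071) = (0.0000 + 6.1518, 0.0000 + 6.1518) = (6.1518, 6.1518)
link 1: phi[1] = 45 + 50 = 95 deg
  cos(95 deg) = -0.0872, sin(95 deg) = 0.9962
  joint[2] = (6.1518, 6.1518) + 5.2 * (-0.0872, 0.9962) = (6.1518 + -0.4532, 6.1518 + 5.1802) = (5.6986, 11.3320)
End effector: (5.6986, 11.3320)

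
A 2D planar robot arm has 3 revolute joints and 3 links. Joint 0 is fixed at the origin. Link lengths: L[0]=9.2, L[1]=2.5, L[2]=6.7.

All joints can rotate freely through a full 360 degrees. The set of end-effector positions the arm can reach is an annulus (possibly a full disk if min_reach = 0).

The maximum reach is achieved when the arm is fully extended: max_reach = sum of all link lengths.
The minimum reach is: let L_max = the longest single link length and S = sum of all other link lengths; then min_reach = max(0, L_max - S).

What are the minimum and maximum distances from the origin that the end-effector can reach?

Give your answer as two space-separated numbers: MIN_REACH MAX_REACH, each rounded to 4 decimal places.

Answer: 0.0000 18.4000

Derivation:
Link lengths: [9.2, 2.5, 6.7]
max_reach = 9.2 + 2.5 + 6.7 = 18.4
L_max = max([9.2, 2.5, 6.7]) = 9.2
S (sum of others) = 18.4 - 9.2 = 9.2
min_reach = max(0, 9.2 - 9.2) = max(0, 0) = 0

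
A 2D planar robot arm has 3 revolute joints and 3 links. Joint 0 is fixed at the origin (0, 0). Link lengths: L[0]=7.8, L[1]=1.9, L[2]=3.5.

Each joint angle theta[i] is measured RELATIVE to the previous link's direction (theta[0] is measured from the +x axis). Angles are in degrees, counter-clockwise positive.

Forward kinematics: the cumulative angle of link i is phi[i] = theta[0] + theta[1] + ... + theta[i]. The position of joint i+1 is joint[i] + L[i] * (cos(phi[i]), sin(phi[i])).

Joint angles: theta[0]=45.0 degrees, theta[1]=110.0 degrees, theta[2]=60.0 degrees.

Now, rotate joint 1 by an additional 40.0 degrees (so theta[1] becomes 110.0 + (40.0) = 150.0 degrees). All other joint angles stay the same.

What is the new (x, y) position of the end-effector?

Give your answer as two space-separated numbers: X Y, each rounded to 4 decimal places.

Answer: 2.7743 1.6429

Derivation:
joint[0] = (0.0000, 0.0000)  (base)
link 0: phi[0] = 45 = 45 deg
  cos(45 deg) = 0.7071, sin(45 deg) = 0.7071
  joint[1] = (0.0000, 0.0000) + 7.8 * (0.7071, 0.7071) = (0.0000 + 5.5154, 0.0000 + 5.5154) = (5.5154, 5.5154)
link 1: phi[1] = 45 + 150 = 195 deg
  cos(195 deg) = -0.9659, sin(195 deg) = -0.2588
  joint[2] = (5.5154, 5.5154) + 1.9 * (-0.9659, -0.2588) = (5.5154 + -1.8353, 5.5154 + -0.4918) = (3.6802, 5.0237)
link 2: phi[2] = 45 + 150 + 60 = 255 deg
  cos(255 deg) = -0.2588, sin(255 deg) = -0.9659
  joint[3] = (3.6802, 5.0237) + 3.5 * (-0.2588, -0.9659) = (3.6802 + -0.9059, 5.0237 + -3.3807) = (2.7743, 1.6429)
End effector: (2.7743, 1.6429)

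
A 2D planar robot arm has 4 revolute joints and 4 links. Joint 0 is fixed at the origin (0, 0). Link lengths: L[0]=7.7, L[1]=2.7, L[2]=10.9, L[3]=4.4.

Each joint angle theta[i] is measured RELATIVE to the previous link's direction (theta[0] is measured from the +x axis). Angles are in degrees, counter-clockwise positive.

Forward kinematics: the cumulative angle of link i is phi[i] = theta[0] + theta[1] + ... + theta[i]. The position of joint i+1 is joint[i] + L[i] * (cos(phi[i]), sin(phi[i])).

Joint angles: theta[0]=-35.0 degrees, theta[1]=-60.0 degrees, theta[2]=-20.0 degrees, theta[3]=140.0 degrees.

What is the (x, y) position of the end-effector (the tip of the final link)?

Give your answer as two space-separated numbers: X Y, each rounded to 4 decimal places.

Answer: 5.4534 -15.1255

Derivation:
joint[0] = (0.0000, 0.0000)  (base)
link 0: phi[0] = -35 = -35 deg
  cos(-35 deg) = 0.8192, sin(-35 deg) = -0.5736
  joint[1] = (0.0000, 0.0000) + 7.7 * (0.8192, -0.5736) = (0.0000 + 6.3075, 0.0000 + -4.4165) = (6.3075, -4.4165)
link 1: phi[1] = -35 + -60 = -95 deg
  cos(-95 deg) = -0.0872, sin(-95 deg) = -0.9962
  joint[2] = (6.3075, -4.4165) + 2.7 * (-0.0872, -0.9962) = (6.3075 + -0.2353, -4.4165 + -2.6897) = (6.0722, -7.1063)
link 2: phi[2] = -35 + -60 + -20 = -115 deg
  cos(-115 deg) = -0.4226, sin(-115 deg) = -0.9063
  joint[3] = (6.0722, -7.1063) + 10.9 * (-0.4226, -0.9063) = (6.0722 + -4.6065, -7.1063 + -9.8788) = (1.4656, -16.9850)
link 3: phi[3] = -35 + -60 + -20 + 140 = 25 deg
  cos(25 deg) = 0.9063, sin(25 deg) = 0.4226
  joint[4] = (1.4656, -16.9850) + 4.4 * (0.9063, 0.4226) = (1.4656 + 3.9878, -16.9850 + 1.8595) = (5.4534, -15.1255)
End effector: (5.4534, -15.1255)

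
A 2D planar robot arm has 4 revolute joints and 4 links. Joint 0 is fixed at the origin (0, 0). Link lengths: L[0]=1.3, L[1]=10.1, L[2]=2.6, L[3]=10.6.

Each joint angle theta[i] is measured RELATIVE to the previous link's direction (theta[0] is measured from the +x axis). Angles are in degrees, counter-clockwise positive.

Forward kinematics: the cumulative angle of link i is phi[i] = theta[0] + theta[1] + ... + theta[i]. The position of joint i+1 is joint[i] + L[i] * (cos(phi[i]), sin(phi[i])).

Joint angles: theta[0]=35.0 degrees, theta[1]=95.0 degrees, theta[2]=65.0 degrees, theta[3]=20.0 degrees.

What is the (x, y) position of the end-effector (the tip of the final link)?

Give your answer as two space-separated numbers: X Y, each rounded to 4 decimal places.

joint[0] = (0.0000, 0.0000)  (base)
link 0: phi[0] = 35 = 35 deg
  cos(35 deg) = 0.8192, sin(35 deg) = 0.5736
  joint[1] = (0.0000, 0.0000) + 1.3 * (0.8192, 0.5736) = (0.0000 + 1.0649, 0.0000 + 0.7456) = (1.0649, 0.7456)
link 1: phi[1] = 35 + 95 = 130 deg
  cos(130 deg) = -0.6428, sin(130 deg) = 0.7660
  joint[2] = (1.0649, 0.7456) + 10.1 * (-0.6428, 0.7660) = (1.0649 + -6.4922, 0.7456 + 7.7370) = (-5.4273, 8.4827)
link 2: phi[2] = 35 + 95 + 65 = 195 deg
  cos(195 deg) = -0.9659, sin(195 deg) = -0.2588
  joint[3] = (-5.4273, 8.4827) + 2.6 * (-0.9659, -0.2588) = (-5.4273 + -2.5114, 8.4827 + -0.6729) = (-7.9387, 7.8098)
link 3: phi[3] = 35 + 95 + 65 + 20 = 215 deg
  cos(215 deg) = -0.8192, sin(215 deg) = -0.5736
  joint[4] = (-7.9387, 7.8098) + 10.6 * (-0.8192, -0.5736) = (-7.9387 + -8.6830, 7.8098 + -6.0799) = (-16.6217, 1.7299)
End effector: (-16.6217, 1.7299)

Answer: -16.6217 1.7299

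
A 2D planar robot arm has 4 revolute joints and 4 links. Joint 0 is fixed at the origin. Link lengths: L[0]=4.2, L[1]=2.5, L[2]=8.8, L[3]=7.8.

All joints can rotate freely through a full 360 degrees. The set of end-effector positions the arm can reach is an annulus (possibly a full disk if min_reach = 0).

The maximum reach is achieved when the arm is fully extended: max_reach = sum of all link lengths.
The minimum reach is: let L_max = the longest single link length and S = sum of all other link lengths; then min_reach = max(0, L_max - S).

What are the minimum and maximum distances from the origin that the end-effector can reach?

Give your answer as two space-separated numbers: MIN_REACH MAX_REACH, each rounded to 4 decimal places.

Link lengths: [4.2, 2.5, 8.8, 7.8]
max_reach = 4.2 + 2.5 + 8.8 + 7.8 = 23.3
L_max = max([4.2, 2.5, 8.8, 7.8]) = 8.8
S (sum of others) = 23.3 - 8.8 = 14.5
min_reach = max(0, 8.8 - 14.5) = max(0, -5.7) = 0

Answer: 0.0000 23.3000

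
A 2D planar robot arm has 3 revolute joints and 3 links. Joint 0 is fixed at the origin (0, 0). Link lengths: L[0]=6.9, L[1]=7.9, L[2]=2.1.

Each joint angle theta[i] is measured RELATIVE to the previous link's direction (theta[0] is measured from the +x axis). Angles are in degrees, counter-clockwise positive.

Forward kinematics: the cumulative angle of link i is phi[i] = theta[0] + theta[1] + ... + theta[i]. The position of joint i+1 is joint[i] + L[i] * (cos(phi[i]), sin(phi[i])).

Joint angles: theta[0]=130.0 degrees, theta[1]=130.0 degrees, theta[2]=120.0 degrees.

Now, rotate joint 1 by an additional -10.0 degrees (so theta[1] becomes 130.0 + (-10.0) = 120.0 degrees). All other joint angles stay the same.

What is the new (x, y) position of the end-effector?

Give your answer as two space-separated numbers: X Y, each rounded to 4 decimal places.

Answer: -5.0691 -1.7732

Derivation:
joint[0] = (0.0000, 0.0000)  (base)
link 0: phi[0] = 130 = 130 deg
  cos(130 deg) = -0.6428, sin(130 deg) = 0.7660
  joint[1] = (0.0000, 0.0000) + 6.9 * (-0.6428, 0.7660) = (0.0000 + -4.4352, 0.0000 + 5.2857) = (-4.4352, 5.2857)
link 1: phi[1] = 130 + 120 = 250 deg
  cos(250 deg) = -0.3420, sin(250 deg) = -0.9397
  joint[2] = (-4.4352, 5.2857) + 7.9 * (-0.3420, -0.9397) = (-4.4352 + -2.7020, 5.2857 + -7.4236) = (-7.1372, -2.1379)
link 2: phi[2] = 130 + 120 + 120 = 370 deg
  cos(370 deg) = 0.9848, sin(370 deg) = 0.1736
  joint[3] = (-7.1372, -2.1379) + 2.1 * (0.9848, 0.1736) = (-7.1372 + 2.0681, -2.1379 + 0.3647) = (-5.0691, -1.7732)
End effector: (-5.0691, -1.7732)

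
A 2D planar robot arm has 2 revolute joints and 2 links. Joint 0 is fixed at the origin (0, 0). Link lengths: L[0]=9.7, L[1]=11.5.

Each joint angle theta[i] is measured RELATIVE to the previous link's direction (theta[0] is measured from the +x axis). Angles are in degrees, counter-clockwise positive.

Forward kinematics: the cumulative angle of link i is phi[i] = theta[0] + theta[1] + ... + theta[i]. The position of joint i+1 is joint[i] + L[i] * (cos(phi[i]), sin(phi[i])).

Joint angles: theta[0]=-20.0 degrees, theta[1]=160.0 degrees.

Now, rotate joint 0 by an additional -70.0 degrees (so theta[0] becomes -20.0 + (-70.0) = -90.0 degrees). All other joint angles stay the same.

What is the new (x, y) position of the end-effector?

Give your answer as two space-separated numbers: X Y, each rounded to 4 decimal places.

Answer: 3.9332 1.1065

Derivation:
joint[0] = (0.0000, 0.0000)  (base)
link 0: phi[0] = -90 = -90 deg
  cos(-90 deg) = 0.0000, sin(-90 deg) = -1.0000
  joint[1] = (0.0000, 0.0000) + 9.7 * (0.0000, -1.0000) = (0.0000 + 0.0000, 0.0000 + -9.7000) = (0.0000, -9.7000)
link 1: phi[1] = -90 + 160 = 70 deg
  cos(70 deg) = 0.3420, sin(70 deg) = 0.9397
  joint[2] = (0.0000, -9.7000) + 11.5 * (0.3420, 0.9397) = (0.0000 + 3.9332, -9.7000 + 10.8065) = (3.9332, 1.1065)
End effector: (3.9332, 1.1065)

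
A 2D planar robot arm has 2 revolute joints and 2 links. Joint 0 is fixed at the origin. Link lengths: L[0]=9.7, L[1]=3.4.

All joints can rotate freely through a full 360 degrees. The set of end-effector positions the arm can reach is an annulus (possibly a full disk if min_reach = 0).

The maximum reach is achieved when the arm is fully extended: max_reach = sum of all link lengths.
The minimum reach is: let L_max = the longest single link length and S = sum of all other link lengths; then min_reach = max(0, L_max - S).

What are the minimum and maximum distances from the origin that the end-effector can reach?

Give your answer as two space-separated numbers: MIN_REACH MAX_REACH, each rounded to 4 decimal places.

Link lengths: [9.7, 3.4]
max_reach = 9.7 + 3.4 = 13.1
L_max = max([9.7, 3.4]) = 9.7
S (sum of others) = 13.1 - 9.7 = 3.4
min_reach = max(0, 9.7 - 3.4) = max(0, 6.3) = 6.3

Answer: 6.3000 13.1000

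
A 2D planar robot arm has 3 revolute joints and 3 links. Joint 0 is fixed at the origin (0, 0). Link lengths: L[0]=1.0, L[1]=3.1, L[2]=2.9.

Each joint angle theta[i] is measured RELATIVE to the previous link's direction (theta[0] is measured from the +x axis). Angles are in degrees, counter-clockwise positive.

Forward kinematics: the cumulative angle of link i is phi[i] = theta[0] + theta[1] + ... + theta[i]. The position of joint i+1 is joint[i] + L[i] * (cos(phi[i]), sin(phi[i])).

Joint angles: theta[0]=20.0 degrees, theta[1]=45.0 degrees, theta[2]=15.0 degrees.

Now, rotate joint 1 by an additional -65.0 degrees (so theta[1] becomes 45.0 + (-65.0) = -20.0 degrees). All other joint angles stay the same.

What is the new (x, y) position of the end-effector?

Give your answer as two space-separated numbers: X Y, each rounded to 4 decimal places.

Answer: 6.8409 1.0926

Derivation:
joint[0] = (0.0000, 0.0000)  (base)
link 0: phi[0] = 20 = 20 deg
  cos(20 deg) = 0.9397, sin(20 deg) = 0.3420
  joint[1] = (0.0000, 0.0000) + 1 * (0.9397, 0.3420) = (0.0000 + 0.9397, 0.0000 + 0.3420) = (0.9397, 0.3420)
link 1: phi[1] = 20 + -20 = 0 deg
  cos(0 deg) = 1.0000, sin(0 deg) = 0.0000
  joint[2] = (0.9397, 0.3420) + 3.1 * (1.0000, 0.0000) = (0.9397 + 3.1000, 0.3420 + 0.0000) = (4.0397, 0.3420)
link 2: phi[2] = 20 + -20 + 15 = 15 deg
  cos(15 deg) = 0.9659, sin(15 deg) = 0.2588
  joint[3] = (4.0397, 0.3420) + 2.9 * (0.9659, 0.2588) = (4.0397 + 2.8012, 0.3420 + 0.7506) = (6.8409, 1.0926)
End effector: (6.8409, 1.0926)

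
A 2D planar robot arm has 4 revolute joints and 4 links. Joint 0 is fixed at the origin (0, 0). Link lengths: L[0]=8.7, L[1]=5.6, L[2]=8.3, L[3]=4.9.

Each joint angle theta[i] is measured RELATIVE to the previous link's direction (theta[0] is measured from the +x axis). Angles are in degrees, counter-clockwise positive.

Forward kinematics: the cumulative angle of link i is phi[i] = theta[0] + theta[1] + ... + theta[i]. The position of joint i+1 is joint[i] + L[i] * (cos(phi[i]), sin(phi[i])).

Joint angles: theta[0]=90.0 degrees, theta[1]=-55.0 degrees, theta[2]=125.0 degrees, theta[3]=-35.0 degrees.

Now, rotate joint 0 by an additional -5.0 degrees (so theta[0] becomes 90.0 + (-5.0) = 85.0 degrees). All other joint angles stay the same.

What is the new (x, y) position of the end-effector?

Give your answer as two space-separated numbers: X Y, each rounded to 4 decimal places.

Answer: -4.3644 19.2181

Derivation:
joint[0] = (0.0000, 0.0000)  (base)
link 0: phi[0] = 85 = 85 deg
  cos(85 deg) = 0.0872, sin(85 deg) = 0.9962
  joint[1] = (0.0000, 0.0000) + 8.7 * (0.0872, 0.9962) = (0.0000 + 0.7583, 0.0000 + 8.6669) = (0.7583, 8.6669)
link 1: phi[1] = 85 + -55 = 30 deg
  cos(30 deg) = 0.8660, sin(30 deg) = 0.5000
  joint[2] = (0.7583, 8.6669) + 5.6 * (0.8660, 0.5000) = (0.7583 + 4.8497, 8.6669 + 2.8000) = (5.6080, 11.4669)
link 2: phi[2] = 85 + -55 + 125 = 155 deg
  cos(155 deg) = -0.9063, sin(155 deg) = 0.4226
  joint[3] = (5.6080, 11.4669) + 8.3 * (-0.9063, 0.4226) = (5.6080 + -7.5224, 11.4669 + 3.5077) = (-1.9144, 14.9746)
link 3: phi[3] = 85 + -55 + 125 + -35 = 120 deg
  cos(120 deg) = -0.5000, sin(120 deg) = 0.8660
  joint[4] = (-1.9144, 14.9746) + 4.9 * (-0.5000, 0.8660) = (-1.9144 + -2.4500, 14.9746 + 4.2435) = (-4.3644, 19.2181)
End effector: (-4.3644, 19.2181)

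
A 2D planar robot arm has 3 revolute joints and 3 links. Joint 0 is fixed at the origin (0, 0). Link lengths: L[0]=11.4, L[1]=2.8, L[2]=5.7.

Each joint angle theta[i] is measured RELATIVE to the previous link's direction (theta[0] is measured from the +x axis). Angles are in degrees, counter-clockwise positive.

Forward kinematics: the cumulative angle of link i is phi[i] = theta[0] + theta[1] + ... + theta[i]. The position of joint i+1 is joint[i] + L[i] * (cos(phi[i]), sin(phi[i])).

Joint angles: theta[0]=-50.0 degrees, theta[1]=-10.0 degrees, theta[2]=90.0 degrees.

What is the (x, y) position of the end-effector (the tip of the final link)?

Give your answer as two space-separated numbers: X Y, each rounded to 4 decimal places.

Answer: 13.6641 -8.3078

Derivation:
joint[0] = (0.0000, 0.0000)  (base)
link 0: phi[0] = -50 = -50 deg
  cos(-50 deg) = 0.6428, sin(-50 deg) = -0.7660
  joint[1] = (0.0000, 0.0000) + 11.4 * (0.6428, -0.7660) = (0.0000 + 7.3278, 0.0000 + -8.7329) = (7.3278, -8.7329)
link 1: phi[1] = -50 + -10 = -60 deg
  cos(-60 deg) = 0.5000, sin(-60 deg) = -0.8660
  joint[2] = (7.3278, -8.7329) + 2.8 * (0.5000, -0.8660) = (7.3278 + 1.4000, -8.7329 + -2.4249) = (8.7278, -11.1578)
link 2: phi[2] = -50 + -10 + 90 = 30 deg
  cos(30 deg) = 0.8660, sin(30 deg) = 0.5000
  joint[3] = (8.7278, -11.1578) + 5.7 * (0.8660, 0.5000) = (8.7278 + 4.9363, -11.1578 + 2.8500) = (13.6641, -8.3078)
End effector: (13.6641, -8.3078)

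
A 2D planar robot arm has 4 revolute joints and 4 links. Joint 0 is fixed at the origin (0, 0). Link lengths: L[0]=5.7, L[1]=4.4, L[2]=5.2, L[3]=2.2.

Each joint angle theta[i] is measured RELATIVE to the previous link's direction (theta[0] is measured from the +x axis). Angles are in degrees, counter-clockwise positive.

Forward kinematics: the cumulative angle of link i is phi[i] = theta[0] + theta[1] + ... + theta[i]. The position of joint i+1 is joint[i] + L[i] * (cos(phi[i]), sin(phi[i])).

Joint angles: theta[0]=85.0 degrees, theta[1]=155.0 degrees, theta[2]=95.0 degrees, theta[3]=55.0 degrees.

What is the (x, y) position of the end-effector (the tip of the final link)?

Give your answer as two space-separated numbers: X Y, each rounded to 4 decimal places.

Answer: 4.9148 0.7702

Derivation:
joint[0] = (0.0000, 0.0000)  (base)
link 0: phi[0] = 85 = 85 deg
  cos(85 deg) = 0.0872, sin(85 deg) = 0.9962
  joint[1] = (0.0000, 0.0000) + 5.7 * (0.0872, 0.9962) = (0.0000 + 0.4968, 0.0000 + 5.6783) = (0.4968, 5.6783)
link 1: phi[1] = 85 + 155 = 240 deg
  cos(240 deg) = -0.5000, sin(240 deg) = -0.8660
  joint[2] = (0.4968, 5.6783) + 4.4 * (-0.5000, -0.8660) = (0.4968 + -2.2000, 5.6783 + -3.8105) = (-1.7032, 1.8678)
link 2: phi[2] = 85 + 155 + 95 = 335 deg
  cos(335 deg) = 0.9063, sin(335 deg) = -0.4226
  joint[3] = (-1.7032, 1.8678) + 5.2 * (0.9063, -0.4226) = (-1.7032 + 4.7128, 1.8678 + -2.1976) = (3.0096, -0.3298)
link 3: phi[3] = 85 + 155 + 95 + 55 = 390 deg
  cos(390 deg) = 0.8660, sin(390 deg) = 0.5000
  joint[4] = (3.0096, -0.3298) + 2.2 * (0.8660, 0.5000) = (3.0096 + 1.9053, -0.3298 + 1.1000) = (4.9148, 0.7702)
End effector: (4.9148, 0.7702)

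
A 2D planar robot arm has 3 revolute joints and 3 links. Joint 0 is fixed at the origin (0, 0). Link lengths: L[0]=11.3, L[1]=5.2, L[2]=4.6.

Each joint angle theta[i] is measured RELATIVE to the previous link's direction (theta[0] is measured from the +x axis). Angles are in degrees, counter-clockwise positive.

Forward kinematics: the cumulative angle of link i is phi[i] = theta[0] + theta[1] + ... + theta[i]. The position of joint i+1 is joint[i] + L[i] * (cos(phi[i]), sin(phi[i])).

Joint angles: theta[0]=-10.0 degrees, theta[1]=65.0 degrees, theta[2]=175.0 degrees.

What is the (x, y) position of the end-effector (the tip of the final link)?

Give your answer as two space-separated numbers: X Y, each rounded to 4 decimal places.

joint[0] = (0.0000, 0.0000)  (base)
link 0: phi[0] = -10 = -10 deg
  cos(-10 deg) = 0.9848, sin(-10 deg) = -0.1736
  joint[1] = (0.0000, 0.0000) + 11.3 * (0.9848, -0.1736) = (0.0000 + 11.1283, 0.0000 + -1.9622) = (11.1283, -1.9622)
link 1: phi[1] = -10 + 65 = 55 deg
  cos(55 deg) = 0.5736, sin(55 deg) = 0.8192
  joint[2] = (11.1283, -1.9622) + 5.2 * (0.5736, 0.8192) = (11.1283 + 2.9826, -1.9622 + 4.2596) = (14.1109, 2.2974)
link 2: phi[2] = -10 + 65 + 175 = 230 deg
  cos(230 deg) = -0.6428, sin(230 deg) = -0.7660
  joint[3] = (14.1109, 2.2974) + 4.6 * (-0.6428, -0.7660) = (14.1109 + -2.9568, 2.2974 + -3.5238) = (11.1541, -1.2264)
End effector: (11.1541, -1.2264)

Answer: 11.1541 -1.2264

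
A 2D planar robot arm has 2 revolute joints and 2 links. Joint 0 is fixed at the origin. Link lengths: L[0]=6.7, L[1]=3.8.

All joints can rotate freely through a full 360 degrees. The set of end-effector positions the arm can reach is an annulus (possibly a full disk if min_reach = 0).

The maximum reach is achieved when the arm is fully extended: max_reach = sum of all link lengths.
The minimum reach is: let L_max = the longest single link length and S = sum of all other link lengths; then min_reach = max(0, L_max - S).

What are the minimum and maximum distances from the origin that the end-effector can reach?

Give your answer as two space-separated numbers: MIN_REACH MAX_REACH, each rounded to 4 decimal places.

Link lengths: [6.7, 3.8]
max_reach = 6.7 + 3.8 = 10.5
L_max = max([6.7, 3.8]) = 6.7
S (sum of others) = 10.5 - 6.7 = 3.8
min_reach = max(0, 6.7 - 3.8) = max(0, 2.9) = 2.9

Answer: 2.9000 10.5000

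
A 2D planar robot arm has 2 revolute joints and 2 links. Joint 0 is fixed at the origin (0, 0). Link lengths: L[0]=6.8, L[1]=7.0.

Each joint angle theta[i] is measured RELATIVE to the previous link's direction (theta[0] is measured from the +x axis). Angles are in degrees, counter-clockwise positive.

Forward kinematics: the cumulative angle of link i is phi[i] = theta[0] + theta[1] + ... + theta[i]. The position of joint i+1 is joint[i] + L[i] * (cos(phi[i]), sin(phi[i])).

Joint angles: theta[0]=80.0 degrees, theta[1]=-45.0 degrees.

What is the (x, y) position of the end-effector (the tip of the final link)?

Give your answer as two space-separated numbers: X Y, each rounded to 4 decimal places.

Answer: 6.9149 10.7117

Derivation:
joint[0] = (0.0000, 0.0000)  (base)
link 0: phi[0] = 80 = 80 deg
  cos(80 deg) = 0.1736, sin(80 deg) = 0.9848
  joint[1] = (0.0000, 0.0000) + 6.8 * (0.1736, 0.9848) = (0.0000 + 1.1808, 0.0000 + 6.6967) = (1.1808, 6.6967)
link 1: phi[1] = 80 + -45 = 35 deg
  cos(35 deg) = 0.8192, sin(35 deg) = 0.5736
  joint[2] = (1.1808, 6.6967) + 7 * (0.8192, 0.5736) = (1.1808 + 5.7341, 6.6967 + 4.0150) = (6.9149, 10.7117)
End effector: (6.9149, 10.7117)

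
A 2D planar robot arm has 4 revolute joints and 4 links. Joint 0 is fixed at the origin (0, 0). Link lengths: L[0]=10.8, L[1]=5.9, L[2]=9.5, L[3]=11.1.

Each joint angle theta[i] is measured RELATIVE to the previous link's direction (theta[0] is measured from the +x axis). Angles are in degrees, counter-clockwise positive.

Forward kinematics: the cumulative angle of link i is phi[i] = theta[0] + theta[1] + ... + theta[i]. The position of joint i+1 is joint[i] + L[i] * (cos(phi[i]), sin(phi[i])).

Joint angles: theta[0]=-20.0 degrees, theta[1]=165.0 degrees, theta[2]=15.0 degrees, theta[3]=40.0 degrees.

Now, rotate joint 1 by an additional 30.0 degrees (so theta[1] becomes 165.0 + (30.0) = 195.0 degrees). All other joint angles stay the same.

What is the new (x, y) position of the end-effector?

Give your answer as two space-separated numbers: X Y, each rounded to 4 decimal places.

joint[0] = (0.0000, 0.0000)  (base)
link 0: phi[0] = -20 = -20 deg
  cos(-20 deg) = 0.9397, sin(-20 deg) = -0.3420
  joint[1] = (0.0000, 0.0000) + 10.8 * (0.9397, -0.3420) = (0.0000 + 10.1487, 0.0000 + -3.6938) = (10.1487, -3.6938)
link 1: phi[1] = -20 + 195 = 175 deg
  cos(175 deg) = -0.9962, sin(175 deg) = 0.0872
  joint[2] = (10.1487, -3.6938) + 5.9 * (-0.9962, 0.0872) = (10.1487 + -5.8775, -3.6938 + 0.5142) = (4.2711, -3.1796)
link 2: phi[2] = -20 + 195 + 15 = 190 deg
  cos(190 deg) = -0.9848, sin(190 deg) = -0.1736
  joint[3] = (4.2711, -3.1796) + 9.5 * (-0.9848, -0.1736) = (4.2711 + -9.3557, -3.1796 + -1.6497) = (-5.0845, -4.8293)
link 3: phi[3] = -20 + 195 + 15 + 40 = 230 deg
  cos(230 deg) = -0.6428, sin(230 deg) = -0.7660
  joint[4] = (-5.0845, -4.8293) + 11.1 * (-0.6428, -0.7660) = (-5.0845 + -7.1349, -4.8293 + -8.5031) = (-12.2195, -13.3323)
End effector: (-12.2195, -13.3323)

Answer: -12.2195 -13.3323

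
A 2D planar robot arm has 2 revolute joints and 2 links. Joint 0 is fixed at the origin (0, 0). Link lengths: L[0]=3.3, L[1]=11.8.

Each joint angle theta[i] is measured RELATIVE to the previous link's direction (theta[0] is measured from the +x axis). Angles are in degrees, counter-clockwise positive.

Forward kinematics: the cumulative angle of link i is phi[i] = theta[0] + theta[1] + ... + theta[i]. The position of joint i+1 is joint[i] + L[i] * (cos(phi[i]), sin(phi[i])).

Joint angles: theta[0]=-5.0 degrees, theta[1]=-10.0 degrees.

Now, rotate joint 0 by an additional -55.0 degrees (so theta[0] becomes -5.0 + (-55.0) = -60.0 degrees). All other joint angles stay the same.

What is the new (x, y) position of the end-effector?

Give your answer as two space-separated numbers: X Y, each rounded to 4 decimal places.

Answer: 5.6858 -13.9463

Derivation:
joint[0] = (0.0000, 0.0000)  (base)
link 0: phi[0] = -60 = -60 deg
  cos(-60 deg) = 0.5000, sin(-60 deg) = -0.8660
  joint[1] = (0.0000, 0.0000) + 3.3 * (0.5000, -0.8660) = (0.0000 + 1.6500, 0.0000 + -2.8579) = (1.6500, -2.8579)
link 1: phi[1] = -60 + -10 = -70 deg
  cos(-70 deg) = 0.3420, sin(-70 deg) = -0.9397
  joint[2] = (1.6500, -2.8579) + 11.8 * (0.3420, -0.9397) = (1.6500 + 4.0358, -2.8579 + -11.0884) = (5.6858, -13.9463)
End effector: (5.6858, -13.9463)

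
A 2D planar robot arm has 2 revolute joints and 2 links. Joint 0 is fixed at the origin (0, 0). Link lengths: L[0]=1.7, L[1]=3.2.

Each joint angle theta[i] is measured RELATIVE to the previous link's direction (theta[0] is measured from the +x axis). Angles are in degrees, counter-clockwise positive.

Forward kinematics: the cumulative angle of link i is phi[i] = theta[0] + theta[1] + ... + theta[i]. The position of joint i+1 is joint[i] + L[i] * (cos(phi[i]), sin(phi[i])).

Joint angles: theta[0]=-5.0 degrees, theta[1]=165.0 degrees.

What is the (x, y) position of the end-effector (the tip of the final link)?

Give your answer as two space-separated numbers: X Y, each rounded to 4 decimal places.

Answer: -1.3135 0.9463

Derivation:
joint[0] = (0.0000, 0.0000)  (base)
link 0: phi[0] = -5 = -5 deg
  cos(-5 deg) = 0.9962, sin(-5 deg) = -0.0872
  joint[1] = (0.0000, 0.0000) + 1.7 * (0.9962, -0.0872) = (0.0000 + 1.6935, 0.0000 + -0.1482) = (1.6935, -0.1482)
link 1: phi[1] = -5 + 165 = 160 deg
  cos(160 deg) = -0.9397, sin(160 deg) = 0.3420
  joint[2] = (1.6935, -0.1482) + 3.2 * (-0.9397, 0.3420) = (1.6935 + -3.0070, -0.1482 + 1.0945) = (-1.3135, 0.9463)
End effector: (-1.3135, 0.9463)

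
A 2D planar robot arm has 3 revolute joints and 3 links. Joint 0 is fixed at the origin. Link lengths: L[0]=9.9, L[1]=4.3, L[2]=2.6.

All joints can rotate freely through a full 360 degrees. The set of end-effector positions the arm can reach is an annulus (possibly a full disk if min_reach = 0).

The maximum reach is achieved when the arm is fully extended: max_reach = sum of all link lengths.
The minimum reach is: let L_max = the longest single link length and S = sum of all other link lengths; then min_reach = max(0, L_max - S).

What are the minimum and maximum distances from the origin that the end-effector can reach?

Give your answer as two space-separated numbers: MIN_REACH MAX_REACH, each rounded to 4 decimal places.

Link lengths: [9.9, 4.3, 2.6]
max_reach = 9.9 + 4.3 + 2.6 = 16.8
L_max = max([9.9, 4.3, 2.6]) = 9.9
S (sum of others) = 16.8 - 9.9 = 6.9
min_reach = max(0, 9.9 - 6.9) = max(0, 3) = 3

Answer: 3.0000 16.8000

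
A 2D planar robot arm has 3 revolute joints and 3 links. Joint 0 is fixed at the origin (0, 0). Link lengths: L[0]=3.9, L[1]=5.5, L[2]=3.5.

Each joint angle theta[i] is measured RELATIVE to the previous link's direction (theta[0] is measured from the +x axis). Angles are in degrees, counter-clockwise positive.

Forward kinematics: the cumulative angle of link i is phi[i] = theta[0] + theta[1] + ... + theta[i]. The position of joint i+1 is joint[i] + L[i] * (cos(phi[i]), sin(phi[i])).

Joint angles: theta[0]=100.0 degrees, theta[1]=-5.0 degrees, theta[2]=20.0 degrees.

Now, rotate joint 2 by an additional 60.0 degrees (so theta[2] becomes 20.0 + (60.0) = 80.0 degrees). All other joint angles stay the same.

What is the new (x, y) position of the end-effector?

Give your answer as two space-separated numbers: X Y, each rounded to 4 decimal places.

Answer: -4.6433 9.6249

Derivation:
joint[0] = (0.0000, 0.0000)  (base)
link 0: phi[0] = 100 = 100 deg
  cos(100 deg) = -0.1736, sin(100 deg) = 0.9848
  joint[1] = (0.0000, 0.0000) + 3.9 * (-0.1736, 0.9848) = (0.0000 + -0.6772, 0.0000 + 3.8408) = (-0.6772, 3.8408)
link 1: phi[1] = 100 + -5 = 95 deg
  cos(95 deg) = -0.0872, sin(95 deg) = 0.9962
  joint[2] = (-0.6772, 3.8408) + 5.5 * (-0.0872, 0.9962) = (-0.6772 + -0.4794, 3.8408 + 5.4791) = (-1.1566, 9.3198)
link 2: phi[2] = 100 + -5 + 80 = 175 deg
  cos(175 deg) = -0.9962, sin(175 deg) = 0.0872
  joint[3] = (-1.1566, 9.3198) + 3.5 * (-0.9962, 0.0872) = (-1.1566 + -3.4867, 9.3198 + 0.3050) = (-4.6433, 9.6249)
End effector: (-4.6433, 9.6249)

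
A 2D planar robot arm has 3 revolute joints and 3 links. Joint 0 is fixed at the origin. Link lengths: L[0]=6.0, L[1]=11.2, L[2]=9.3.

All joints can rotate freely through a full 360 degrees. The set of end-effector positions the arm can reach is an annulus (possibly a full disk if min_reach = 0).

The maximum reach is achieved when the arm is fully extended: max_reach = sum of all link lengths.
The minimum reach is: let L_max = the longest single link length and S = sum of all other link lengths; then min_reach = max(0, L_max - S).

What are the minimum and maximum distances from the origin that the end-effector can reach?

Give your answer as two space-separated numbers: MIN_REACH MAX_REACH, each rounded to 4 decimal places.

Link lengths: [6.0, 11.2, 9.3]
max_reach = 6 + 11.2 + 9.3 = 26.5
L_max = max([6.0, 11.2, 9.3]) = 11.2
S (sum of others) = 26.5 - 11.2 = 15.3
min_reach = max(0, 11.2 - 15.3) = max(0, -4.1) = 0

Answer: 0.0000 26.5000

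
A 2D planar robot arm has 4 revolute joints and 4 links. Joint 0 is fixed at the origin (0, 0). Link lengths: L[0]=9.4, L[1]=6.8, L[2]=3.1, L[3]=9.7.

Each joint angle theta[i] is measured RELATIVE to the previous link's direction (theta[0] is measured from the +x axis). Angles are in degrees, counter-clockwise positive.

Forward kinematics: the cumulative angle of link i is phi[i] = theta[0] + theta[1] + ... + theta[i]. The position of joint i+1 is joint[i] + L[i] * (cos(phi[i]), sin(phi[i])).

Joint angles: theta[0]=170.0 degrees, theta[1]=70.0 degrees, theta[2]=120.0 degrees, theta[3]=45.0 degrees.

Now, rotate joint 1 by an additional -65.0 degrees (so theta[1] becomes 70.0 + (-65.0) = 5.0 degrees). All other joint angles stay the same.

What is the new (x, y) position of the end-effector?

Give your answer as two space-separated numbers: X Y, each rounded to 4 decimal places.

Answer: -5.6062 -3.9022

Derivation:
joint[0] = (0.0000, 0.0000)  (base)
link 0: phi[0] = 170 = 170 deg
  cos(170 deg) = -0.9848, sin(170 deg) = 0.1736
  joint[1] = (0.0000, 0.0000) + 9.4 * (-0.9848, 0.1736) = (0.0000 + -9.2572, 0.0000 + 1.6323) = (-9.2572, 1.6323)
link 1: phi[1] = 170 + 5 = 175 deg
  cos(175 deg) = -0.9962, sin(175 deg) = 0.0872
  joint[2] = (-9.2572, 1.6323) + 6.8 * (-0.9962, 0.0872) = (-9.2572 + -6.7741, 1.6323 + 0.5927) = (-16.0313, 2.2250)
link 2: phi[2] = 170 + 5 + 120 = 295 deg
  cos(295 deg) = 0.4226, sin(295 deg) = -0.9063
  joint[3] = (-16.0313, 2.2250) + 3.1 * (0.4226, -0.9063) = (-16.0313 + 1.3101, 2.2250 + -2.8096) = (-14.7212, -0.5846)
link 3: phi[3] = 170 + 5 + 120 + 45 = 340 deg
  cos(340 deg) = 0.9397, sin(340 deg) = -0.3420
  joint[4] = (-14.7212, -0.5846) + 9.7 * (0.9397, -0.3420) = (-14.7212 + 9.1150, -0.5846 + -3.3176) = (-5.6062, -3.9022)
End effector: (-5.6062, -3.9022)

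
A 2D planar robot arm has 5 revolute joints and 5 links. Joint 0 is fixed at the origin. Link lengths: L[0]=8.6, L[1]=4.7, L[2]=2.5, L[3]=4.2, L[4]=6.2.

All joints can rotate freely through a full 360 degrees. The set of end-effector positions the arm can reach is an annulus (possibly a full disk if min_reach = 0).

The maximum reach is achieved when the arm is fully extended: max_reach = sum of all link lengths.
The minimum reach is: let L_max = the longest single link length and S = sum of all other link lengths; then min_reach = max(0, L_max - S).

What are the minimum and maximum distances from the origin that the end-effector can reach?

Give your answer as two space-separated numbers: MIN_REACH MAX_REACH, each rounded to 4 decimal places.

Link lengths: [8.6, 4.7, 2.5, 4.2, 6.2]
max_reach = 8.6 + 4.7 + 2.5 + 4.2 + 6.2 = 26.2
L_max = max([8.6, 4.7, 2.5, 4.2, 6.2]) = 8.6
S (sum of others) = 26.2 - 8.6 = 17.6
min_reach = max(0, 8.6 - 17.6) = max(0, -9) = 0

Answer: 0.0000 26.2000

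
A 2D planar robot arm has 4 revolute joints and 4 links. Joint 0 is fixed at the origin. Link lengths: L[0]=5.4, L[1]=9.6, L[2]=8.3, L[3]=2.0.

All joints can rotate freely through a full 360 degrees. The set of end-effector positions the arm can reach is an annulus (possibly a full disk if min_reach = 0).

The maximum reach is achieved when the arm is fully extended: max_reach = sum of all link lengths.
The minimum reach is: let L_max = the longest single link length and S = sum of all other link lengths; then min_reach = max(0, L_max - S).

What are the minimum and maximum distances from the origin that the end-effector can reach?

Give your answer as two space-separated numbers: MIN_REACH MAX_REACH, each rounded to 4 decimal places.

Link lengths: [5.4, 9.6, 8.3, 2.0]
max_reach = 5.4 + 9.6 + 8.3 + 2 = 25.3
L_max = max([5.4, 9.6, 8.3, 2.0]) = 9.6
S (sum of others) = 25.3 - 9.6 = 15.7
min_reach = max(0, 9.6 - 15.7) = max(0, -6.1) = 0

Answer: 0.0000 25.3000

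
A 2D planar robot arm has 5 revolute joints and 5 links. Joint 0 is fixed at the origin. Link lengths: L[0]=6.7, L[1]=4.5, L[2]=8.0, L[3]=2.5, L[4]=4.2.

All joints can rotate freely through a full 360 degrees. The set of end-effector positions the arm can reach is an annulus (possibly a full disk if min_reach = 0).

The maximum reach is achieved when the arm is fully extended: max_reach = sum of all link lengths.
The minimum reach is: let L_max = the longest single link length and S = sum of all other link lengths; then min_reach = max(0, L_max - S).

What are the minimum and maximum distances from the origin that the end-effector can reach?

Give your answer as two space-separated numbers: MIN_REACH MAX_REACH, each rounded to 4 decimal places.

Answer: 0.0000 25.9000

Derivation:
Link lengths: [6.7, 4.5, 8.0, 2.5, 4.2]
max_reach = 6.7 + 4.5 + 8 + 2.5 + 4.2 = 25.9
L_max = max([6.7, 4.5, 8.0, 2.5, 4.2]) = 8
S (sum of others) = 25.9 - 8 = 17.9
min_reach = max(0, 8 - 17.9) = max(0, -9.9) = 0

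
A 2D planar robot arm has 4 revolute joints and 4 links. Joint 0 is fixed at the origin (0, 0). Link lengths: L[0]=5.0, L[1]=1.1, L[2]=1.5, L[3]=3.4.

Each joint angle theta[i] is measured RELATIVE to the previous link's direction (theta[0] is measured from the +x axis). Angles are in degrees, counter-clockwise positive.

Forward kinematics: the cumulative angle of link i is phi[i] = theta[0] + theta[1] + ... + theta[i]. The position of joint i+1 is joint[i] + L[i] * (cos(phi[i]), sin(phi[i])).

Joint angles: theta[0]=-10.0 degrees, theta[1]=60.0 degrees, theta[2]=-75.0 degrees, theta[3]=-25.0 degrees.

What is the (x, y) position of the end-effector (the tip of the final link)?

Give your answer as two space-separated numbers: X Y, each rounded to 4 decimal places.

Answer: 9.1760 -3.2641

Derivation:
joint[0] = (0.0000, 0.0000)  (base)
link 0: phi[0] = -10 = -10 deg
  cos(-10 deg) = 0.9848, sin(-10 deg) = -0.1736
  joint[1] = (0.0000, 0.0000) + 5 * (0.9848, -0.1736) = (0.0000 + 4.9240, 0.0000 + -0.8682) = (4.9240, -0.8682)
link 1: phi[1] = -10 + 60 = 50 deg
  cos(50 deg) = 0.6428, sin(50 deg) = 0.7660
  joint[2] = (4.9240, -0.8682) + 1.1 * (0.6428, 0.7660) = (4.9240 + 0.7071, -0.8682 + 0.8426) = (5.6311, -0.0256)
link 2: phi[2] = -10 + 60 + -75 = -25 deg
  cos(-25 deg) = 0.9063, sin(-25 deg) = -0.4226
  joint[3] = (5.6311, -0.0256) + 1.5 * (0.9063, -0.4226) = (5.6311 + 1.3595, -0.0256 + -0.6339) = (6.9906, -0.6595)
link 3: phi[3] = -10 + 60 + -75 + -25 = -50 deg
  cos(-50 deg) = 0.6428, sin(-50 deg) = -0.7660
  joint[4] = (6.9906, -0.6595) + 3.4 * (0.6428, -0.7660) = (6.9906 + 2.1855, -0.6595 + -2.6046) = (9.1760, -3.2641)
End effector: (9.1760, -3.2641)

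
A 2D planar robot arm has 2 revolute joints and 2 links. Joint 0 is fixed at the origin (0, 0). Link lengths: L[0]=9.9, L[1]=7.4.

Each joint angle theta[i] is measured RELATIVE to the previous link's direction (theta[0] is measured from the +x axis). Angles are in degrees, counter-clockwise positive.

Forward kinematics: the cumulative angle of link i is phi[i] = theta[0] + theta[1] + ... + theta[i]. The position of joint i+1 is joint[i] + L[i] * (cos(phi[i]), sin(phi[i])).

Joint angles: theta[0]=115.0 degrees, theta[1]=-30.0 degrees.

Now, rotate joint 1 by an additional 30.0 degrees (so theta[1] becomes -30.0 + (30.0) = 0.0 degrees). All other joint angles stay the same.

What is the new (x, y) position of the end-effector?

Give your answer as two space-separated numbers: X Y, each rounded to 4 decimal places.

Answer: -7.3113 15.6791

Derivation:
joint[0] = (0.0000, 0.0000)  (base)
link 0: phi[0] = 115 = 115 deg
  cos(115 deg) = -0.4226, sin(115 deg) = 0.9063
  joint[1] = (0.0000, 0.0000) + 9.9 * (-0.4226, 0.9063) = (0.0000 + -4.1839, 0.0000 + 8.9724) = (-4.1839, 8.9724)
link 1: phi[1] = 115 + 0 = 115 deg
  cos(115 deg) = -0.4226, sin(115 deg) = 0.9063
  joint[2] = (-4.1839, 8.9724) + 7.4 * (-0.4226, 0.9063) = (-4.1839 + -3.1274, 8.9724 + 6.7067) = (-7.3113, 15.6791)
End effector: (-7.3113, 15.6791)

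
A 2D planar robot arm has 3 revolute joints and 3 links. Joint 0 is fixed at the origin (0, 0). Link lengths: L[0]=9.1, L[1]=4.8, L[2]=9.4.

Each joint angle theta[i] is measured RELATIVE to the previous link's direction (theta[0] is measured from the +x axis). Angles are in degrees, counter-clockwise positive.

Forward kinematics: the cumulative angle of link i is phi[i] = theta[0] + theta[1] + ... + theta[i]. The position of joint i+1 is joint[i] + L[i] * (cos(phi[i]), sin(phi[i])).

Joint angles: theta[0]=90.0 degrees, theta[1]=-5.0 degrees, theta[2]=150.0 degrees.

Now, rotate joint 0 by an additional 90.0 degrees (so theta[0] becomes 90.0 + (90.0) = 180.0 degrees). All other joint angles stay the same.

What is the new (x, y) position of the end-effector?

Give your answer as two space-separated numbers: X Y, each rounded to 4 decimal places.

Answer: -6.1817 -4.9733

Derivation:
joint[0] = (0.0000, 0.0000)  (base)
link 0: phi[0] = 180 = 180 deg
  cos(180 deg) = -1.0000, sin(180 deg) = 0.0000
  joint[1] = (0.0000, 0.0000) + 9.1 * (-1.0000, 0.0000) = (0.0000 + -9.1000, 0.0000 + 0.0000) = (-9.1000, 0.0000)
link 1: phi[1] = 180 + -5 = 175 deg
  cos(175 deg) = -0.9962, sin(175 deg) = 0.0872
  joint[2] = (-9.1000, 0.0000) + 4.8 * (-0.9962, 0.0872) = (-9.1000 + -4.7817, 0.0000 + 0.4183) = (-13.8817, 0.4183)
link 2: phi[2] = 180 + -5 + 150 = 325 deg
  cos(325 deg) = 0.8192, sin(325 deg) = -0.5736
  joint[3] = (-13.8817, 0.4183) + 9.4 * (0.8192, -0.5736) = (-13.8817 + 7.7000, 0.4183 + -5.3916) = (-6.1817, -4.9733)
End effector: (-6.1817, -4.9733)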